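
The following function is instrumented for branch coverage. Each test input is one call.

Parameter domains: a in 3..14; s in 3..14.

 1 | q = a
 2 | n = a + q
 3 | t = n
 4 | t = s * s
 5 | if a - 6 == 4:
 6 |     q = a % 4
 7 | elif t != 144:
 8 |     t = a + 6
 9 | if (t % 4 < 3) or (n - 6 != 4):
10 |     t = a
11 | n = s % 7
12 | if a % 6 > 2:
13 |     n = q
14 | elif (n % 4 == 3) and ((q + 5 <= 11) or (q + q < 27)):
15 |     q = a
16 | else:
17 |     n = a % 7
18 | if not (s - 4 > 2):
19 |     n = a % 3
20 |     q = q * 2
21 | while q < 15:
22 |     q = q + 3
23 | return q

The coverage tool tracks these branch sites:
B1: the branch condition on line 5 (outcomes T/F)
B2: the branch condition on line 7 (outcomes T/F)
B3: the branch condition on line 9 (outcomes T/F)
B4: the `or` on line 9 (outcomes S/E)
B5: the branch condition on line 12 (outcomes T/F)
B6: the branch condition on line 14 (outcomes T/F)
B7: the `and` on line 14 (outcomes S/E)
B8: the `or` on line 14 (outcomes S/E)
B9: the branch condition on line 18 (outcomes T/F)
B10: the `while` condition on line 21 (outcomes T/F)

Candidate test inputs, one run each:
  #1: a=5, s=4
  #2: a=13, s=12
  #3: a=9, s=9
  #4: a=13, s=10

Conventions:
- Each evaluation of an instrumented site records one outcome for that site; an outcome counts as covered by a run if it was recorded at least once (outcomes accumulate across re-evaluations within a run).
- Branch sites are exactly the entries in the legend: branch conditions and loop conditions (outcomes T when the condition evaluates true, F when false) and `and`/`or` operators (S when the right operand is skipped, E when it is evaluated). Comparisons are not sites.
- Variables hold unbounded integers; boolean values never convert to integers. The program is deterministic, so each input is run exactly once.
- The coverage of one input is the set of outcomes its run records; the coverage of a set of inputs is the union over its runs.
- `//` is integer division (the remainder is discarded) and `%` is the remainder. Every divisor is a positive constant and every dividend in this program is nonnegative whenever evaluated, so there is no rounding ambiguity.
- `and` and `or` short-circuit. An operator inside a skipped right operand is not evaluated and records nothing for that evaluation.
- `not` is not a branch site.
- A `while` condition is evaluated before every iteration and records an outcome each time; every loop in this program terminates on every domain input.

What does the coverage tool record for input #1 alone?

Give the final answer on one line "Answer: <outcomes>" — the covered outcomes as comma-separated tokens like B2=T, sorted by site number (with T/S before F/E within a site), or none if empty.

Event log for input #1 (a=5, s=4):
  B1->F, B2->T, B4->E, B3->F, B5->T, B9->T, B10->T, B10->T, B10->F
collecting distinct outcomes: B1=F, B2=T, B3=F, B4=E, B5=T, B9=T, B10=T, B10=F

Answer: B1=F, B2=T, B3=F, B4=E, B5=T, B9=T, B10=T, B10=F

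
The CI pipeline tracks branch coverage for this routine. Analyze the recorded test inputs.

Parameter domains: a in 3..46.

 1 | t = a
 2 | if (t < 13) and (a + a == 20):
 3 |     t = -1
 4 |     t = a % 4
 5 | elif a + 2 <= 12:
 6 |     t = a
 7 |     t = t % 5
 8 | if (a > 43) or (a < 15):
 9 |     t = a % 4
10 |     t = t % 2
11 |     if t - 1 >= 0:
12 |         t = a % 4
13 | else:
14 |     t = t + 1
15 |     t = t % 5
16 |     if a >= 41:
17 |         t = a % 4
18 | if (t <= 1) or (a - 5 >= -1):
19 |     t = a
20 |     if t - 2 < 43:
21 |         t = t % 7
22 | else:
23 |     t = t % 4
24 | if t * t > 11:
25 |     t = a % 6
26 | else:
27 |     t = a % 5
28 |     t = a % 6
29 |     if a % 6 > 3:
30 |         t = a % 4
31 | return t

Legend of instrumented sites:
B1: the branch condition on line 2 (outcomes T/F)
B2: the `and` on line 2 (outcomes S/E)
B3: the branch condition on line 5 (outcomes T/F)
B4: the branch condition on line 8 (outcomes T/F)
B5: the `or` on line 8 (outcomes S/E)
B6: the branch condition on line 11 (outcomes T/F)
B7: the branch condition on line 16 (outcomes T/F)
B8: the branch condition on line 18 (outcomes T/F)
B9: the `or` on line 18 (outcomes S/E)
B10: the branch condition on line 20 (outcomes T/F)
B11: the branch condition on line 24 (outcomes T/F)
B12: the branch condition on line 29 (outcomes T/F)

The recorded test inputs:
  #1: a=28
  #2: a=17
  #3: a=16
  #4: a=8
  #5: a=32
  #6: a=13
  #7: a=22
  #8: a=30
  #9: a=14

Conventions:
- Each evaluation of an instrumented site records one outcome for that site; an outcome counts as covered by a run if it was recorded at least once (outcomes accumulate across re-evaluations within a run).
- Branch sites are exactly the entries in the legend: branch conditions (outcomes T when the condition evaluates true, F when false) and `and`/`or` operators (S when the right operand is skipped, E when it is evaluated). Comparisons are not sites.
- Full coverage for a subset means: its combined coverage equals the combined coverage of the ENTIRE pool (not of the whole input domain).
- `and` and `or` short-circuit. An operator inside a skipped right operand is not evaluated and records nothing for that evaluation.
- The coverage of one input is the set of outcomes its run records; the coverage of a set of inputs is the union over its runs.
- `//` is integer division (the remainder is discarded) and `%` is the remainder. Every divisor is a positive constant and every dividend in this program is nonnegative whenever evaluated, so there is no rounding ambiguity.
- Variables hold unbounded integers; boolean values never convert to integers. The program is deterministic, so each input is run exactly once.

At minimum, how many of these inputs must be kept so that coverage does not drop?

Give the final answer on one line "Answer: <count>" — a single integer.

test 1 (a=28) hits B1=F, B2=S, B3=F, B4=F, B5=E, B7=F, B8=T, B9=E, B10=T, B11=F, B12=T
test 2 (a=17) hits B1=F, B2=S, B3=F, B4=F, B5=E, B7=F, B8=T, B9=E, B10=T, B11=F, B12=T
test 3 (a=16) hits B1=F, B2=S, B3=F, B4=F, B5=E, B7=F, B8=T, B9=E, B10=T, B11=F, B12=T
test 4 (a=8) hits B1=F, B2=E, B3=T, B4=T, B5=E, B6=F, B8=T, B9=S, B10=T, B11=F, B12=F
test 5 (a=32) hits B1=F, B2=S, B3=F, B4=F, B5=E, B7=F, B8=T, B9=E, B10=T, B11=T
test 6 (a=13) hits B1=F, B2=S, B3=F, B4=T, B5=E, B6=T, B8=T, B9=S, B10=T, B11=T
test 7 (a=22) hits B1=F, B2=S, B3=F, B4=F, B5=E, B7=F, B8=T, B9=E, B10=T, B11=F, B12=T
test 8 (a=30) hits B1=F, B2=S, B3=F, B4=F, B5=E, B7=F, B8=T, B9=S, B10=T, B11=F, B12=F
test 9 (a=14) hits B1=F, B2=S, B3=F, B4=T, B5=E, B6=F, B8=T, B9=S, B10=T, B11=F, B12=F
pool-wide coverage (19 outcomes): B1=F, B2=S, B2=E, B3=T, B3=F, B4=T, B4=F, B5=E, B6=T, B6=F, B7=F, B8=T, B9=S, B9=E, B10=T, B11=T, B11=F, B12=T, B12=F
checked all size-1 subsets: none covers 19 outcomes (max 11/19)
checked all size-2 subsets: none covers 19 outcomes (max 17/19)
the canonical winner is {1, 4, 6}: size 3, full 19-outcome coverage, earliest index list among size-3 covers

Answer: 3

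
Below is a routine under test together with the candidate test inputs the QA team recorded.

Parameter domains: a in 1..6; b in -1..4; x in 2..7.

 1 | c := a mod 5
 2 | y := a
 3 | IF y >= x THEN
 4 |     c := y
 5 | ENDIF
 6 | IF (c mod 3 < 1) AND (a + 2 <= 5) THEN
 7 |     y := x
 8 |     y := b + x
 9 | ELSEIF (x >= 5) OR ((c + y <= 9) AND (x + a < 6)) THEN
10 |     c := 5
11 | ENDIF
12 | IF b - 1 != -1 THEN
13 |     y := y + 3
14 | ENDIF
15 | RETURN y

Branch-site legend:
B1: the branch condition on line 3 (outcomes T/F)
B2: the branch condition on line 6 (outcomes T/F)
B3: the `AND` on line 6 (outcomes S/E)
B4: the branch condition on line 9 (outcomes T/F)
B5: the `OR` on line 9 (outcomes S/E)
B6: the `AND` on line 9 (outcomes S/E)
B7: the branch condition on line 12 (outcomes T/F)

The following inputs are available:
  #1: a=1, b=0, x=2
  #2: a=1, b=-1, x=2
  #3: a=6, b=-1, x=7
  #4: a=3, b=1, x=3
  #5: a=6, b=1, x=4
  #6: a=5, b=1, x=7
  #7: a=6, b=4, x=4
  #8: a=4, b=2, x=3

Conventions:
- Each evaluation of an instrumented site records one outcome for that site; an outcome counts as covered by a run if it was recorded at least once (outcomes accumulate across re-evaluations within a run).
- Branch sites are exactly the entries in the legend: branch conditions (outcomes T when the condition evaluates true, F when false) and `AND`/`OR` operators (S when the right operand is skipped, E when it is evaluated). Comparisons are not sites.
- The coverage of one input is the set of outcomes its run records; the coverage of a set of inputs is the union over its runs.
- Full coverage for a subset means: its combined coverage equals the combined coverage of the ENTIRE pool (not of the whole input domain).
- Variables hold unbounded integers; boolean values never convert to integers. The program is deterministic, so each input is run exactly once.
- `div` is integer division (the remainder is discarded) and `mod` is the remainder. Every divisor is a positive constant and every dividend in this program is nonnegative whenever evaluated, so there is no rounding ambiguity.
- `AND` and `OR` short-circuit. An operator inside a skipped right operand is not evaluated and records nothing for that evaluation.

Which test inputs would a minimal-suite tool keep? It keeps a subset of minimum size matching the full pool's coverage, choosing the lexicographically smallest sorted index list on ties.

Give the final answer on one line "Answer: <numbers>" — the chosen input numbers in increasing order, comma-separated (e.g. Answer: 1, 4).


run #1 (a=1, b=0, x=2) runs B1->F, B3->S, B2->F, B5->E, B6->E, B4->T, B7->F; records B1=F, B2=F, B3=S, B4=T, B5=E, B6=E, B7=F
run #2 (a=1, b=-1, x=2) runs B1->F, B3->S, B2->F, B5->E, B6->E, B4->T, B7->T; records B1=F, B2=F, B3=S, B4=T, B5=E, B6=E, B7=T
run #3 (a=6, b=-1, x=7) runs B1->F, B3->S, B2->F, B5->S, B4->T, B7->T; records B1=F, B2=F, B3=S, B4=T, B5=S, B7=T
run #4 (a=3, b=1, x=3) runs B1->T, B3->E, B2->T, B7->T; records B1=T, B2=T, B3=E, B7=T
run #5 (a=6, b=1, x=4) runs B1->T, B3->E, B2->F, B5->E, B6->S, B4->F, B7->T; records B1=T, B2=F, B3=E, B4=F, B5=E, B6=S, B7=T
run #6 (a=5, b=1, x=7) runs B1->F, B3->E, B2->F, B5->S, B4->T, B7->T; records B1=F, B2=F, B3=E, B4=T, B5=S, B7=T
run #7 (a=6, b=4, x=4) runs B1->T, B3->E, B2->F, B5->E, B6->S, B4->F, B7->T; records B1=T, B2=F, B3=E, B4=F, B5=E, B6=S, B7=T
run #8 (a=4, b=2, x=3) runs B1->T, B3->S, B2->F, B5->E, B6->E, B4->F, B7->T; records B1=T, B2=F, B3=S, B4=F, B5=E, B6=E, B7=T
union over all inputs: B1=T, B1=F, B2=T, B2=F, B3=S, B3=E, B4=T, B4=F, B5=S, B5=E, B6=S, B6=E, B7=T, B7=F (14 outcomes)
no size-1 subset reaches all 14 outcomes (best union: 7/14)
no size-2 subset reaches all 14 outcomes (best union: 12/14)
no size-3 subset reaches all 14 outcomes (best union: 13/14)
the canonical winner is {1, 3, 4, 5}: size 4, full 14-outcome coverage, earliest index list among size-4 covers
Answer: 1, 3, 4, 5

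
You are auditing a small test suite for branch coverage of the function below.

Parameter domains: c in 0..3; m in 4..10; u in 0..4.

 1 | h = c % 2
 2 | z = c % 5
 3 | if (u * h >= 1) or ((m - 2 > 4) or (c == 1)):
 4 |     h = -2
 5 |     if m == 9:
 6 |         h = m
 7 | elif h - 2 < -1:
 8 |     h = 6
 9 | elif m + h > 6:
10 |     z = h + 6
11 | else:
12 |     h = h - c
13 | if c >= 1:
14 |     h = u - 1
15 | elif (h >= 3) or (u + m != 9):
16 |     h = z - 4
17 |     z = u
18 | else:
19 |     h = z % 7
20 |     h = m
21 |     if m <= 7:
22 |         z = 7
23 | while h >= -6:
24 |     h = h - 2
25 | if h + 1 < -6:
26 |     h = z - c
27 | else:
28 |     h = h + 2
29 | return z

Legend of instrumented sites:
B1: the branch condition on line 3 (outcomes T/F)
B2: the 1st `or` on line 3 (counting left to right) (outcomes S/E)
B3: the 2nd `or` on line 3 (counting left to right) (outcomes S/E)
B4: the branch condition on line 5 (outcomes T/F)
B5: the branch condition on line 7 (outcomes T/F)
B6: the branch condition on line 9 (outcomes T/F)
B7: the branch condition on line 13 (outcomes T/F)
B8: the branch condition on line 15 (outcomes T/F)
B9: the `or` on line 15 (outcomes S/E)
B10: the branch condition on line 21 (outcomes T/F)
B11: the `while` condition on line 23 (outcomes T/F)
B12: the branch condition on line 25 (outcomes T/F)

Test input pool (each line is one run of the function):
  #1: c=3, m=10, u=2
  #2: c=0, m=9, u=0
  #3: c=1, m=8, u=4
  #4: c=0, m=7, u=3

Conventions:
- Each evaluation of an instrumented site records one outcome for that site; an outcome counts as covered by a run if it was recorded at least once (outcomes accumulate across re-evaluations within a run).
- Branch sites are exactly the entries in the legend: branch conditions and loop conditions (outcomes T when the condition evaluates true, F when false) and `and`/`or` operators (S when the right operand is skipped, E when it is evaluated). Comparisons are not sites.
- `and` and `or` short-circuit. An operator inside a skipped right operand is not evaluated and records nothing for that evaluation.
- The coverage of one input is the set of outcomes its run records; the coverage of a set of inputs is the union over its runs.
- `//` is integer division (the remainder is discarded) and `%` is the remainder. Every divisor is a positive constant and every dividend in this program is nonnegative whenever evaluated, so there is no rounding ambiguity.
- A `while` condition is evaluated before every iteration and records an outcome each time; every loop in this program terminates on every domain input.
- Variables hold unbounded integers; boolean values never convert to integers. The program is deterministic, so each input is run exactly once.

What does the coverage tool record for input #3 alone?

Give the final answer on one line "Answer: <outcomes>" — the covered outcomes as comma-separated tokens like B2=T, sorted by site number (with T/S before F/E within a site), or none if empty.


Tracing the run of input #3 (c=1, m=8, u=4):
  B2->S, B1->T, B4->F, B7->T, B11->T, B11->T, B11->T, B11->T, B11->T, B11->F
  B12->F
deduplicating events, the covered set is: B1=T, B2=S, B4=F, B7=T, B11=T, B11=F, B12=F
Answer: B1=T, B2=S, B4=F, B7=T, B11=T, B11=F, B12=F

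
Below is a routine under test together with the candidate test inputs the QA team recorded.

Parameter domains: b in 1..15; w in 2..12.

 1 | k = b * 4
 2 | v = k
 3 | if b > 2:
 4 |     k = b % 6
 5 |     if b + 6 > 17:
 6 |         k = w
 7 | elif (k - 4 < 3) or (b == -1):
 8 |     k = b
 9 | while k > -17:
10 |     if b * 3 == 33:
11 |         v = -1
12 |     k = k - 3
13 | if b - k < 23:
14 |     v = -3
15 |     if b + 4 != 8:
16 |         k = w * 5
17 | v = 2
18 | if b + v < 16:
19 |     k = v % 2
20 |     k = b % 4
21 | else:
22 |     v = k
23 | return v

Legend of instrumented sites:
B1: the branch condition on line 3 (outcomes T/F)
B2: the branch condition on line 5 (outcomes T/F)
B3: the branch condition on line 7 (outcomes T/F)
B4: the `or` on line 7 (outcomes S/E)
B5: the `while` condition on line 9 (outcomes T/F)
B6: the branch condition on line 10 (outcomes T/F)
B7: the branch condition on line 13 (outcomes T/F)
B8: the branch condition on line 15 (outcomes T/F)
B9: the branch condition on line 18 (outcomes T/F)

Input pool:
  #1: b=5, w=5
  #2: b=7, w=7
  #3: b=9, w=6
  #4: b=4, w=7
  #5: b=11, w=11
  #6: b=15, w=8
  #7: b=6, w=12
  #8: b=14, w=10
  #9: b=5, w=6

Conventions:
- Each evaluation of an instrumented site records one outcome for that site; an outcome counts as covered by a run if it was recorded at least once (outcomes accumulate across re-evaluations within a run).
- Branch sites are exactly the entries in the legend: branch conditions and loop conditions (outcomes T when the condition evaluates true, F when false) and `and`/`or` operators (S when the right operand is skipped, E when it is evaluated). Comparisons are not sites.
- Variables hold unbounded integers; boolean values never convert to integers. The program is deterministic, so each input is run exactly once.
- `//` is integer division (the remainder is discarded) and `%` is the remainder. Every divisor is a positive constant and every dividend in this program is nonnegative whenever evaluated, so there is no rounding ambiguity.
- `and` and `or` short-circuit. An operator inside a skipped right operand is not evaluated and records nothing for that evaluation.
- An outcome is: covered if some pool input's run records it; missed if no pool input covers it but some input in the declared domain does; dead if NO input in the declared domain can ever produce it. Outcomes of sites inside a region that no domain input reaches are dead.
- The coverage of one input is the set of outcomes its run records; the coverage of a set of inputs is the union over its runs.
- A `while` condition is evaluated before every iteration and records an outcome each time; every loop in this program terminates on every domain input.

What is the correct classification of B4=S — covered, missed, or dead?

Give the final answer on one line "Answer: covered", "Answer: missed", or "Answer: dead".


no pool input records B4=S
but domain input (b=1, w=2) does record it -> reachable, so missed
Answer: missed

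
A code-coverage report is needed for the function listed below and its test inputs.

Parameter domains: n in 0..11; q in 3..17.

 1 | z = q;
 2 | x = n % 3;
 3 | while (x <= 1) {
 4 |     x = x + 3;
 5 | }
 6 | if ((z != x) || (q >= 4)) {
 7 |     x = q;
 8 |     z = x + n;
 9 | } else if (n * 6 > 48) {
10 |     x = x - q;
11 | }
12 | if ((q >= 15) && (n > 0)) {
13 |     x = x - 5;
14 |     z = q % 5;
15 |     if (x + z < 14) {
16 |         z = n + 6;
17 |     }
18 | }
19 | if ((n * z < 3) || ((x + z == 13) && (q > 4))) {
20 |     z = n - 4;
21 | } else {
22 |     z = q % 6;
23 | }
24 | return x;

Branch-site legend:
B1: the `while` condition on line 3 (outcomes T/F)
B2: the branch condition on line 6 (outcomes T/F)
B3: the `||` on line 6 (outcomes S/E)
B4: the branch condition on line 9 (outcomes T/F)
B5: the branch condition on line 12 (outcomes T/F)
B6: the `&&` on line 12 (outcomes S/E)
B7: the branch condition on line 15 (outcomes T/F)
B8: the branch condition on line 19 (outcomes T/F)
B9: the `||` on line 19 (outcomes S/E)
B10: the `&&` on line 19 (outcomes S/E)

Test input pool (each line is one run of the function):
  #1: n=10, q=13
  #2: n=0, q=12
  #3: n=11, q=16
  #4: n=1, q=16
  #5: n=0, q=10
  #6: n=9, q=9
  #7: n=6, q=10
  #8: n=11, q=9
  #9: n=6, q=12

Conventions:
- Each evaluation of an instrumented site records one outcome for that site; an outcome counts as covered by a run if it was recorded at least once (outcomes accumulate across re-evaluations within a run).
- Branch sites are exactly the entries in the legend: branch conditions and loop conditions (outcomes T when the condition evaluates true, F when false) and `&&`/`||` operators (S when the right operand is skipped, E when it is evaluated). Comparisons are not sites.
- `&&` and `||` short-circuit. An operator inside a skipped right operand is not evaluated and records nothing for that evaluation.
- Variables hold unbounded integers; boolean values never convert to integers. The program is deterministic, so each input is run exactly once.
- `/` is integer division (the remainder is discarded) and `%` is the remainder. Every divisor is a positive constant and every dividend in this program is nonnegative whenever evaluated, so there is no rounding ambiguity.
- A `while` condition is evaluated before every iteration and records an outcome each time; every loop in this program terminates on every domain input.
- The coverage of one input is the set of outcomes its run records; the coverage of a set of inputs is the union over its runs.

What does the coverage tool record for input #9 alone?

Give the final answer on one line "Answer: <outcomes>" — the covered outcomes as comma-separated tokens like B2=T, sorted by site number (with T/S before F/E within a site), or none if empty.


Simulating input #9 (n=6, q=12) step by step:
  B1->T, B1->F, B3->S, B2->T, B6->S, B5->F, B9->E, B10->S, B8->F
collecting distinct outcomes: B1=T, B1=F, B2=T, B3=S, B5=F, B6=S, B8=F, B9=E, B10=S
Answer: B1=T, B1=F, B2=T, B3=S, B5=F, B6=S, B8=F, B9=E, B10=S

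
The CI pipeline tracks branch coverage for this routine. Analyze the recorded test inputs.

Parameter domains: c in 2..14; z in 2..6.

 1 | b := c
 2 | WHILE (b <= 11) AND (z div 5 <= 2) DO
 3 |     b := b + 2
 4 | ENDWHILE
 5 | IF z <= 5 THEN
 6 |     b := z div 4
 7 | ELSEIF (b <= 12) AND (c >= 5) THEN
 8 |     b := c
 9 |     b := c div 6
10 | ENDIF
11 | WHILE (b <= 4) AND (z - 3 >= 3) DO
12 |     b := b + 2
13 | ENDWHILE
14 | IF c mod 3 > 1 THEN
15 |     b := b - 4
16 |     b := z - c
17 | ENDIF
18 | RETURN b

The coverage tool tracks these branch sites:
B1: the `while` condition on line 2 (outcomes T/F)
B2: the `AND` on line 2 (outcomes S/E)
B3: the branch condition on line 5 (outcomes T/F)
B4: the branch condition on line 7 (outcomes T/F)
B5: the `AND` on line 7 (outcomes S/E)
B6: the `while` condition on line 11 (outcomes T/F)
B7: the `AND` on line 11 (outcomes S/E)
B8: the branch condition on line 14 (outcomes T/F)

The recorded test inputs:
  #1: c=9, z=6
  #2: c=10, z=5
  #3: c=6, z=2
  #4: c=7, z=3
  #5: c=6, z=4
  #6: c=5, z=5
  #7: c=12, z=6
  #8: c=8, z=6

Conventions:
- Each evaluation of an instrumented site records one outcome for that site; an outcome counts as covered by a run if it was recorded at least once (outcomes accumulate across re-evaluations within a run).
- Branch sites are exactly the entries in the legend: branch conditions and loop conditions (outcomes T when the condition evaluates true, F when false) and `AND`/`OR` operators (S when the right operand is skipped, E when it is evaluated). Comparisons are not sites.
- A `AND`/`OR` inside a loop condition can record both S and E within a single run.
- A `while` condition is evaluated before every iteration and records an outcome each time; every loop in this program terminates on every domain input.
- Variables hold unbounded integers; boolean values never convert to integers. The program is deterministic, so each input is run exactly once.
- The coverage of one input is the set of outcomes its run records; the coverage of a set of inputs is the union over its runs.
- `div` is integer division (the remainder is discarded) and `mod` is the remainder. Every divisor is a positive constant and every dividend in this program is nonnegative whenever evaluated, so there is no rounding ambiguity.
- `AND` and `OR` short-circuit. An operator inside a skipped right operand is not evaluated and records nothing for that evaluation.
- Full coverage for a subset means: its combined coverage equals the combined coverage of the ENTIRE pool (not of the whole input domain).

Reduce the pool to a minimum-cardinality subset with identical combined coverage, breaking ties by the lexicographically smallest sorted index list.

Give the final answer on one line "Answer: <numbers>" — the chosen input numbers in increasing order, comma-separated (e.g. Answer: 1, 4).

input #1 (c=9, z=6): events B2->E, B1->T, B2->E, B1->T, B2->S, B1->F, B3->F, B5->S, B4->F, B7->S, B6->F, B8->F; covers B1=T, B1=F, B2=S, B2=E, B3=F, B4=F, B5=S, B6=F, B7=S, B8=F
input #2 (c=10, z=5): events B2->E, B1->T, B2->S, B1->F, B3->T, B7->E, B6->F, B8->F; covers B1=T, B1=F, B2=S, B2=E, B3=T, B6=F, B7=E, B8=F
input #3 (c=6, z=2): events B2->E, B1->T, B2->E, B1->T, B2->E, B1->T, B2->S, B1->F, B3->T, B7->E, B6->F, B8->F; covers B1=T, B1=F, B2=S, B2=E, B3=T, B6=F, B7=E, B8=F
input #4 (c=7, z=3): events B2->E, B1->T, B2->E, B1->T, B2->E, B1->T, B2->S, B1->F, B3->T, B7->E, B6->F, B8->F; covers B1=T, B1=F, B2=S, B2=E, B3=T, B6=F, B7=E, B8=F
input #5 (c=6, z=4): events B2->E, B1->T, B2->E, B1->T, B2->E, B1->T, B2->S, B1->F, B3->T, B7->E, B6->F, B8->F; covers B1=T, B1=F, B2=S, B2=E, B3=T, B6=F, B7=E, B8=F
input #6 (c=5, z=5): events B2->E, B1->T, B2->E, B1->T, B2->E, B1->T, B2->E, B1->T, B2->S, B1->F, B3->T, B7->E, B6->F, B8->T; covers B1=T, B1=F, B2=S, B2=E, B3=T, B6=F, B7=E, B8=T
input #7 (c=12, z=6): events B2->S, B1->F, B3->F, B5->E, B4->T, B7->E, B6->T, B7->E, B6->T, B7->S, B6->F, B8->F; covers B1=F, B2=S, B3=F, B4=T, B5=E, B6=T, B6=F, B7=S, B7=E, B8=F
input #8 (c=8, z=6): events B2->E, B1->T, B2->E, B1->T, B2->S, B1->F, B3->F, B5->E, B4->T, B7->E, B6->T, B7->E, B6->T, B7->S, ...; covers B1=T, B1=F, B2=S, B2=E, B3=F, B4=T, B5=E, B6=T, B6=F, B7=S, B7=E, B8=T
together the pool reaches 16 outcomes: B1=T, B1=F, B2=S, B2=E, B3=T, B3=F, B4=T, B4=F, B5=S, B5=E, B6=T, B6=F, B7=S, B7=E, B8=T, B8=F
no size-1 subset reaches all 16 outcomes (best union: 12/16)
no size-2 subset reaches all 16 outcomes (best union: 15/16)
at size 3, {1, 2, 8} reaches all 16 outcomes; every lexicographically earlier size-3 subset fails

Answer: 1, 2, 8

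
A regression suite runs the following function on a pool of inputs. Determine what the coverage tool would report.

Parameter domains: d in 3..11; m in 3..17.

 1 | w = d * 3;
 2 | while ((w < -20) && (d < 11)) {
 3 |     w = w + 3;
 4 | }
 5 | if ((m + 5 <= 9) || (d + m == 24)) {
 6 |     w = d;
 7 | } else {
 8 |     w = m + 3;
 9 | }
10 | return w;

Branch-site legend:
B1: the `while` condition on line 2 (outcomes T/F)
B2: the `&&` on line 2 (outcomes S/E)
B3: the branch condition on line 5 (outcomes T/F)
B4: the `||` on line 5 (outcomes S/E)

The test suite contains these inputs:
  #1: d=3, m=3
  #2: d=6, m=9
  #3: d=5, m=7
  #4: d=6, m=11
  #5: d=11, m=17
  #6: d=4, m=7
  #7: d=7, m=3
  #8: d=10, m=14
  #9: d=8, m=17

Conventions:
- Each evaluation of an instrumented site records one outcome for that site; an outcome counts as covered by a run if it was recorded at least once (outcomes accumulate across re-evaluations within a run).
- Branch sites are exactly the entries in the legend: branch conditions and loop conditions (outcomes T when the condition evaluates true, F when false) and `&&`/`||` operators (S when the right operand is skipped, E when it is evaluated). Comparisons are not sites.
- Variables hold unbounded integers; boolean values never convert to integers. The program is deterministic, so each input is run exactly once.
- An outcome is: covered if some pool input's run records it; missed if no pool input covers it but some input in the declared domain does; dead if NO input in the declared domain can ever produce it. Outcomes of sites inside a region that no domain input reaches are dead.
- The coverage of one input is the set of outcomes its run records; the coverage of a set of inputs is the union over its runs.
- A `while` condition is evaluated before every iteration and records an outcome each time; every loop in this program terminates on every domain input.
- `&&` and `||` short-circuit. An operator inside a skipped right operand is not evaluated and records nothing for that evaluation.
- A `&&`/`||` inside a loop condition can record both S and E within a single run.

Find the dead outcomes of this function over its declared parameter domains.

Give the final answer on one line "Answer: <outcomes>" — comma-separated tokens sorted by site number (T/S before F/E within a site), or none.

exhaustive pass over the 135-input domain:
  B1=T: no domain input ever produces it -> dead
  B2=E: no domain input ever produces it -> dead
  reachable outcomes have witnesses, e.g. B1=F (e.g. d=3, m=3), B2=S (e.g. d=3, m=3), B3=T (e.g. d=3, m=3), B3=F (e.g. d=3, m=5)

Answer: B1=T, B2=E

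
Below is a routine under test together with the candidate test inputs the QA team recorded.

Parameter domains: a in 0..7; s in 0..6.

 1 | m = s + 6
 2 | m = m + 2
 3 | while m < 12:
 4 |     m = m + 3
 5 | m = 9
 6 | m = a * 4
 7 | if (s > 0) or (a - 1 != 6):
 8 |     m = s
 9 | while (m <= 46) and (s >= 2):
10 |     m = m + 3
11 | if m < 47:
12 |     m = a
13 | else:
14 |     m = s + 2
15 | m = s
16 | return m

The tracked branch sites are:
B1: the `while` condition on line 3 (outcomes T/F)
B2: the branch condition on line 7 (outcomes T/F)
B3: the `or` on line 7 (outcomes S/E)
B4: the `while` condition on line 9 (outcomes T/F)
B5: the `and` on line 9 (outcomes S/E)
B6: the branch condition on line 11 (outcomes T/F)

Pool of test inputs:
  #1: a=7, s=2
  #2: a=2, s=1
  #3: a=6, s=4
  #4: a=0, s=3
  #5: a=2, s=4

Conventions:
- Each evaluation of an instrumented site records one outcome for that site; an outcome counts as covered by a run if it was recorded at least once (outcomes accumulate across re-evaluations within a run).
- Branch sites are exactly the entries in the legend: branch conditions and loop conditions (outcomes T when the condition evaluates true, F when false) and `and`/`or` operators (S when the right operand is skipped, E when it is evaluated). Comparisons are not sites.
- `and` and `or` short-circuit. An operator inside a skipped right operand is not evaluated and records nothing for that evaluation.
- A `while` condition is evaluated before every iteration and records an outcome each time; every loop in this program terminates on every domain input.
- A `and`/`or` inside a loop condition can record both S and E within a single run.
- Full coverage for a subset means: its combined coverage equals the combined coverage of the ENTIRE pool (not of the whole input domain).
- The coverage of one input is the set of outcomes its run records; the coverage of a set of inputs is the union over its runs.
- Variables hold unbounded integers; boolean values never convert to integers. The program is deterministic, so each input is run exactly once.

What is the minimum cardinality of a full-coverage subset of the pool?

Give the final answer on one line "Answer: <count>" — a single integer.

input #1 (a=7, s=2): events B1->T, B1->F, B3->S, B2->T, B5->E, B4->T, B5->E, B4->T, B5->E, B4->T, B5->E, B4->T, B5->E, B4->T, ...; covers B1=T, B1=F, B2=T, B3=S, B4=T, B4=F, B5=S, B5=E, B6=F
input #2 (a=2, s=1): events B1->T, B1->F, B3->S, B2->T, B5->E, B4->F, B6->T; covers B1=T, B1=F, B2=T, B3=S, B4=F, B5=E, B6=T
input #3 (a=6, s=4): events B1->F, B3->S, B2->T, B5->E, B4->T, B5->E, B4->T, B5->E, B4->T, B5->E, B4->T, B5->E, B4->T, B5->E, ...; covers B1=F, B2=T, B3=S, B4=T, B4=F, B5=S, B5=E, B6=F
input #4 (a=0, s=3): events B1->T, B1->F, B3->S, B2->T, B5->E, B4->T, B5->E, B4->T, B5->E, B4->T, B5->E, B4->T, B5->E, B4->T, ...; covers B1=T, B1=F, B2=T, B3=S, B4=T, B4=F, B5=S, B5=E, B6=F
input #5 (a=2, s=4): events B1->F, B3->S, B2->T, B5->E, B4->T, B5->E, B4->T, B5->E, B4->T, B5->E, B4->T, B5->E, B4->T, B5->E, ...; covers B1=F, B2=T, B3=S, B4=T, B4=F, B5=S, B5=E, B6=F
together the pool reaches 10 outcomes: B1=T, B1=F, B2=T, B3=S, B4=T, B4=F, B5=S, B5=E, B6=T, B6=F
no size-1 subset reaches all 10 outcomes (best union: 9/10)
size 2: inputs {1, 2} cover all 10 outcomes, and no lexicographically smaller subset of this size does

Answer: 2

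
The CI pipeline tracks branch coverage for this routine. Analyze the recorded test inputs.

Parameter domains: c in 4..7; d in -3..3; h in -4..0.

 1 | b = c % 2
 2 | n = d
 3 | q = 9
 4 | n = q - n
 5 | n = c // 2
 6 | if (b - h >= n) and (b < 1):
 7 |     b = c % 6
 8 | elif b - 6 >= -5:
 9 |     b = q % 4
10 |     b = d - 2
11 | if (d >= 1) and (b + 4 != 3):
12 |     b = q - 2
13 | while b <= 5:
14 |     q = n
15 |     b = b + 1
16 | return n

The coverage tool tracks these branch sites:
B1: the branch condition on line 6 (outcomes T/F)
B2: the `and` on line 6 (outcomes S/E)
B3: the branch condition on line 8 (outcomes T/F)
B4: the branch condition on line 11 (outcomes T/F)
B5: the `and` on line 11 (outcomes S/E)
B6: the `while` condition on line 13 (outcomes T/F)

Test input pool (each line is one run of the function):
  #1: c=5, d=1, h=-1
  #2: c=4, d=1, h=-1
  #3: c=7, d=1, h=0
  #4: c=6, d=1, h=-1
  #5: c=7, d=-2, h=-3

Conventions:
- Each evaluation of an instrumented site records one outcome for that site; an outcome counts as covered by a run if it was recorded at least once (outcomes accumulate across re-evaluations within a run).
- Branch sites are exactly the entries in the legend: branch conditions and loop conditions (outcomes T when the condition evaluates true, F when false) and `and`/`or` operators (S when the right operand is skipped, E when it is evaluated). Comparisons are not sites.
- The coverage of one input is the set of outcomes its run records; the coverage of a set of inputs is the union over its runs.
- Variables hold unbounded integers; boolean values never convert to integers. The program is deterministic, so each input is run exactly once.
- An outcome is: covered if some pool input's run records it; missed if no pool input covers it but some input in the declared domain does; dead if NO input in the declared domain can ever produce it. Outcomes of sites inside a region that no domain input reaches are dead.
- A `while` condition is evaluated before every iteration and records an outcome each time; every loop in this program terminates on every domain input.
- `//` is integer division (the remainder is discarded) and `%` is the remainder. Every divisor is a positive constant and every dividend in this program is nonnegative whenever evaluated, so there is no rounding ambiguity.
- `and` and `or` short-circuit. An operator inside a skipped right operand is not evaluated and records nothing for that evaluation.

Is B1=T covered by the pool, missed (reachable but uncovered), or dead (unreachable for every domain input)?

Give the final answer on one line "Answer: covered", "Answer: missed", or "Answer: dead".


no pool input records B1=T
but domain input (c=4, d=-3, h=-4) does record it -> reachable, so missed
Answer: missed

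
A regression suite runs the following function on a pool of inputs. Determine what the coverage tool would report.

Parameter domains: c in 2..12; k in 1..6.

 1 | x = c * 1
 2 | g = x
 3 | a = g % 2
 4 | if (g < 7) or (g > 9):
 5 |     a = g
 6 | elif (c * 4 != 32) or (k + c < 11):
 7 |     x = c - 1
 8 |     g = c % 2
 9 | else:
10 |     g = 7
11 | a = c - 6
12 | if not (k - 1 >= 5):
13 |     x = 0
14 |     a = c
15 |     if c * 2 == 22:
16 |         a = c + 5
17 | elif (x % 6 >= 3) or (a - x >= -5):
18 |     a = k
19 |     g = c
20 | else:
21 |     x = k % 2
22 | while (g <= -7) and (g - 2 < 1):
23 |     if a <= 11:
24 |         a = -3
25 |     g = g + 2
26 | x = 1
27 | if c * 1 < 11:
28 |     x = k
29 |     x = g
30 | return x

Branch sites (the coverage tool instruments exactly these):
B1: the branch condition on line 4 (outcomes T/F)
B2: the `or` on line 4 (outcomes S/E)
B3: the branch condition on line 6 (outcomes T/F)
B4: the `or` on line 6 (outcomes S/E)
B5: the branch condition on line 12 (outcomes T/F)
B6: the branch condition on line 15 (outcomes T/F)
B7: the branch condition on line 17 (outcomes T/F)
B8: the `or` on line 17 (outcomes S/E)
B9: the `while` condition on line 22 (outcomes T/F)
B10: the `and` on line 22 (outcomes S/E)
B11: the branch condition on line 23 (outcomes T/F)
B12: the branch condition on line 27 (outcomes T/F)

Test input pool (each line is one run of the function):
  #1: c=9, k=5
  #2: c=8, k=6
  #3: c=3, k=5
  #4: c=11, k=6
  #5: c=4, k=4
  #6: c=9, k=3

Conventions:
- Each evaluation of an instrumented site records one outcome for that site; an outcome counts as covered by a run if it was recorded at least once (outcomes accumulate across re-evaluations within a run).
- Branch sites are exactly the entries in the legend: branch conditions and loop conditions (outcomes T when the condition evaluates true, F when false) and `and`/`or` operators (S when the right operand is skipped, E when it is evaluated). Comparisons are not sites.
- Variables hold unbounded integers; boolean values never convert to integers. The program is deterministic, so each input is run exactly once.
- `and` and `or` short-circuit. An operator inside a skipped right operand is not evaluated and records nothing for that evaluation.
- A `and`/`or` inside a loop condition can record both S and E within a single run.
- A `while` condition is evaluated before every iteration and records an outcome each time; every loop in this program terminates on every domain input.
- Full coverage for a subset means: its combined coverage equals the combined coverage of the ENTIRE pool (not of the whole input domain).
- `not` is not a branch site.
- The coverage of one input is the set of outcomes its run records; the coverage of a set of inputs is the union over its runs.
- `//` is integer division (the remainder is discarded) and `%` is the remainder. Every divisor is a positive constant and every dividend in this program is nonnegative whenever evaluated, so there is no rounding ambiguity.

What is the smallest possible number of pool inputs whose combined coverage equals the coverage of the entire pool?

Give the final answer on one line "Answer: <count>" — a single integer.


run #1 (c=9, k=5) runs B2->E, B1->F, B4->S, B3->T, B5->T, B6->F, B10->S, B9->F, B12->T; records B1=F, B2=E, B3=T, B4=S, B5=T, B6=F, B9=F, B10=S, B12=T
run #2 (c=8, k=6) runs B2->E, B1->F, B4->E, B3->F, B5->F, B8->E, B7->F, B10->S, B9->F, B12->T; records B1=F, B2=E, B3=F, B4=E, B5=F, B7=F, B8=E, B9=F, B10=S, B12=T
run #3 (c=3, k=5) runs B2->S, B1->T, B5->T, B6->F, B10->S, B9->F, B12->T; records B1=T, B2=S, B5=T, B6=F, B9=F, B10=S, B12=T
run #4 (c=11, k=6) runs B2->E, B1->T, B5->F, B8->S, B7->T, B10->S, B9->F, B12->F; records B1=T, B2=E, B5=F, B7=T, B8=S, B9=F, B10=S, B12=F
run #5 (c=4, k=4) runs B2->S, B1->T, B5->T, B6->F, B10->S, B9->F, B12->T; records B1=T, B2=S, B5=T, B6=F, B9=F, B10=S, B12=T
run #6 (c=9, k=3) runs B2->E, B1->F, B4->S, B3->T, B5->T, B6->F, B10->S, B9->F, B12->T; records B1=F, B2=E, B3=T, B4=S, B5=T, B6=F, B9=F, B10=S, B12=T
union over all inputs: B1=T, B1=F, B2=S, B2=E, B3=T, B3=F, B4=S, B4=E, B5=T, B5=F, B6=F, B7=T, B7=F, B8=S, B8=E, B9=F, B10=S, B12=T, B12=F (19 outcomes)
every size-1 subset falls short of the 19 outcomes (best: 10/19)
every size-2 subset falls short of the 19 outcomes (best: 14/19)
every size-3 subset falls short of the 19 outcomes (best: 18/19)
at size 4, {1, 2, 3, 4} reaches all 19 outcomes; every lexicographically earlier size-4 subset fails
Answer: 4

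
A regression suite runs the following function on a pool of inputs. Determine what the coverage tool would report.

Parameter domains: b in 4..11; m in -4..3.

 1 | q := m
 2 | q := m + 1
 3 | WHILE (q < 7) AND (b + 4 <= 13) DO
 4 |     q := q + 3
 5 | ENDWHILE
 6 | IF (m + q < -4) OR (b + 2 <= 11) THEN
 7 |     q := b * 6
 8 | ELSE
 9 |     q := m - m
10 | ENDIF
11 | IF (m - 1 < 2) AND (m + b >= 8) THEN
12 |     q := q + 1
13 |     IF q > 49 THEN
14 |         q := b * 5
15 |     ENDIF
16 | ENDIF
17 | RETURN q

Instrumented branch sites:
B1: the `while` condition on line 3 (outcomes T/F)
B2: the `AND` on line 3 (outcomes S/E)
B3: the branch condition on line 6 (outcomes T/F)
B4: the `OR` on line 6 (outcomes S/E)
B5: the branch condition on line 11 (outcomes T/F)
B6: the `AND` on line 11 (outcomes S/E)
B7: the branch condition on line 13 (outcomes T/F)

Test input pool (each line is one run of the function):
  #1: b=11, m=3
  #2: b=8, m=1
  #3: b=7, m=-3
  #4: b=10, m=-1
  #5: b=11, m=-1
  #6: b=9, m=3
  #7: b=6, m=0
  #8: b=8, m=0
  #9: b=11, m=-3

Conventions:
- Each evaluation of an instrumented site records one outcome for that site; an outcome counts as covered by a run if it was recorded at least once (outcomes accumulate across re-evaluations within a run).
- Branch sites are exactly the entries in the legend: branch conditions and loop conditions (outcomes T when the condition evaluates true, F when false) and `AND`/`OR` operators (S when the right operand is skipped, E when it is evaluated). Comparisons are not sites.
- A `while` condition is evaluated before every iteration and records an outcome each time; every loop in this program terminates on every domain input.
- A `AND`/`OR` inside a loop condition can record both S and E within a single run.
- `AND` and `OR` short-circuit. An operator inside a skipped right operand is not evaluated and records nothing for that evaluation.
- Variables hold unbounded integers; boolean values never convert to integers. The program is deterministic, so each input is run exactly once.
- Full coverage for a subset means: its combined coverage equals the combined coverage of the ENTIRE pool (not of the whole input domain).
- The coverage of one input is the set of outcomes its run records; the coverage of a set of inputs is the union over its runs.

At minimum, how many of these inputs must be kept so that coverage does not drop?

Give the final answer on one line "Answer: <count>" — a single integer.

input #1, b=11, m=3: events B2->E, B1->F, B4->E, B3->F, B6->S, B5->F; outcomes B1=F, B2=E, B3=F, B4=E, B5=F, B6=S
input #2, b=8, m=1: events B2->E, B1->T, B2->E, B1->T, B2->S, B1->F, B4->E, B3->T, B6->E, B5->T, B7->F; outcomes B1=T, B1=F, B2=S, B2=E, B3=T, B4=E, B5=T, B6=E, B7=F
input #3, b=7, m=-3: events B2->E, B1->T, B2->E, B1->T, B2->E, B1->T, B2->S, B1->F, B4->E, B3->T, B6->E, B5->F; outcomes B1=T, B1=F, B2=S, B2=E, B3=T, B4=E, B5=F, B6=E
input #4, b=10, m=-1: events B2->E, B1->F, B4->E, B3->F, B6->E, B5->T, B7->F; outcomes B1=F, B2=E, B3=F, B4=E, B5=T, B6=E, B7=F
input #5, b=11, m=-1: events B2->E, B1->F, B4->E, B3->F, B6->E, B5->T, B7->F; outcomes B1=F, B2=E, B3=F, B4=E, B5=T, B6=E, B7=F
input #6, b=9, m=3: events B2->E, B1->T, B2->S, B1->F, B4->E, B3->T, B6->S, B5->F; outcomes B1=T, B1=F, B2=S, B2=E, B3=T, B4=E, B5=F, B6=S
input #7, b=6, m=0: events B2->E, B1->T, B2->E, B1->T, B2->S, B1->F, B4->E, B3->T, B6->E, B5->F; outcomes B1=T, B1=F, B2=S, B2=E, B3=T, B4=E, B5=F, B6=E
input #8, b=8, m=0: events B2->E, B1->T, B2->E, B1->T, B2->S, B1->F, B4->E, B3->T, B6->E, B5->T, B7->F; outcomes B1=T, B1=F, B2=S, B2=E, B3=T, B4=E, B5=T, B6=E, B7=F
input #9, b=11, m=-3: events B2->E, B1->F, B4->S, B3->T, B6->E, B5->T, B7->T; outcomes B1=F, B2=E, B3=T, B4=S, B5=T, B6=E, B7=T
union over all inputs: B1=T, B1=F, B2=S, B2=E, B3=T, B3=F, B4=S, B4=E, B5=T, B5=F, B6=S, B6=E, B7=T, B7=F (14 outcomes)
no size-1 subset reaches all 14 outcomes (best union: 9/14)
no size-2 subset reaches all 14 outcomes (best union: 12/14)
size 3: inputs {1, 2, 9} cover all 14 outcomes, and no lexicographically smaller subset of this size does

Answer: 3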